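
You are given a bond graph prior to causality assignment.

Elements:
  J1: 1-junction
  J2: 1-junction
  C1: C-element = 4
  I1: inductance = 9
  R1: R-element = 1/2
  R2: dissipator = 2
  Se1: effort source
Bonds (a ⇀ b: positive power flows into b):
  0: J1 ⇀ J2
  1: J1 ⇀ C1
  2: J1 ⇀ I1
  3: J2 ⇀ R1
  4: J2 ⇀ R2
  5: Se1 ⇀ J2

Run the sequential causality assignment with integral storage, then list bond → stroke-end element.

bond 0 →J1
bond 1 →J1
bond 2 →I1
bond 3 →J2
bond 4 →J2
bond 5 →J2

bond 5 stroke→J2  (Se1 (Se) sets effort on bond)
bond 1 stroke→J1  (C1: C, integral causality)
bond 2 stroke→I1  (I1: I, integral causality)
bond 0 stroke→J1  (1-jn J1 has f-setter on 2)
bond 3 stroke→J2  (J2 flow already set via bond 0)
bond 4 stroke→J2  (J2 flow already set via bond 0)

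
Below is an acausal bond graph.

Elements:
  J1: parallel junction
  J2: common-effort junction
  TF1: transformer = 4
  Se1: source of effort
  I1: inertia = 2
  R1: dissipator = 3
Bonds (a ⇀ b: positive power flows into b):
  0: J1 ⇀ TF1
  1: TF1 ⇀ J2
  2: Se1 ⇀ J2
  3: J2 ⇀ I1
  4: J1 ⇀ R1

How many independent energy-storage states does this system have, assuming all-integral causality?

#2 stroke→J2  (Se1: effort source, stroke at far end)
#1 stroke→TF1  (0-jn J2 has e-setter on 2)
#3 stroke→I1  (common-e at J2 fixed by 2)
#0 stroke→J1  (TF TF1: opposite of bond 1)
#4 stroke→R1  (J1: bond 0 brought effort, rest push out)

1  (I1 all integral)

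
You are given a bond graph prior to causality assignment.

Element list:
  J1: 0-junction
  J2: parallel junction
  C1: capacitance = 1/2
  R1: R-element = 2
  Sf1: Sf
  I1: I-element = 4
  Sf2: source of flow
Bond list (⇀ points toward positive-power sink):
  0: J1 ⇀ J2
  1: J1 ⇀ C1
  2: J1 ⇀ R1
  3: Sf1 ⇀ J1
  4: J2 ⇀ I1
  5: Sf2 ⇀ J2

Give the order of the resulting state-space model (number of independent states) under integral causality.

2  (C1, I1 all integral)

β3 →Sf1  (Sf1 (Sf) sets flow on bond)
β5 →Sf2  (Sf2: flow source, stroke at near end)
β1 →J1  (C1: C, integral causality)
β0 →J2  (J1 effort already set via bond 1)
β2 →R1  (J1: bond 1 brought effort, rest push out)
β4 →I1  (0-jn J2 has e-setter on 0)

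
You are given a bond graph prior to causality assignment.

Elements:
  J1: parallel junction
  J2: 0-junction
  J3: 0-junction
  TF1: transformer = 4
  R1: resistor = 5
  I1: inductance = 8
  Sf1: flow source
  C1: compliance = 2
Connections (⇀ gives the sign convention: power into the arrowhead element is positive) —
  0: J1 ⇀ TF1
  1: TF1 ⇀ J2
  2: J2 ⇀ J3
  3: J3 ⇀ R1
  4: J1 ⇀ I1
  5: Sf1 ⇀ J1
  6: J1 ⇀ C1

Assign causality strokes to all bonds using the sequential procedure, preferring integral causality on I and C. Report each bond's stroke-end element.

b0 |TF1
b1 |J2
b2 |J3
b3 |R1
b4 |I1
b5 |Sf1
b6 |J1

β5 stroke at Sf1  (Sf1: flow source, stroke at near end)
β4 stroke at I1  (I1: I, integral causality)
β6 stroke at J1  (prefer integral on C1)
β0 stroke at TF1  (0-jn J1 has e-setter on 6)
β1 stroke at J2  (TF1: transformer flips bond 0)
β2 stroke at J3  (J2 effort already set via bond 1)
β3 stroke at R1  (J3: bond 2 brought effort, rest push out)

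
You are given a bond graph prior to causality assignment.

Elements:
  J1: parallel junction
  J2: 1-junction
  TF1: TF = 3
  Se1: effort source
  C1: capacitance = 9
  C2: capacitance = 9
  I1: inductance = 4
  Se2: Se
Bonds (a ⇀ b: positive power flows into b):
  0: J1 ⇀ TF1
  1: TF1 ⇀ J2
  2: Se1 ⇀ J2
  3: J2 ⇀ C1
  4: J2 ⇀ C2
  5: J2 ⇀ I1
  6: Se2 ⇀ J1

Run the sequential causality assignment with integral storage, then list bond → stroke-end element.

bond 2 stroke→J2  (Se1: effort source, stroke at far end)
bond 6 stroke→J1  (source Se2 imposes e)
bond 0 stroke→TF1  (0-jn J1 has e-setter on 6)
bond 1 stroke→J2  (TF1 one-in-one-out from 0)
bond 3 stroke→J2  (C1: C, integral causality)
bond 4 stroke→J2  (C2 outputs effort q/C2)
bond 5 stroke→I1  (J2: last free bond brings flow in)

bond 0 stroke→TF1
bond 1 stroke→J2
bond 2 stroke→J2
bond 3 stroke→J2
bond 4 stroke→J2
bond 5 stroke→I1
bond 6 stroke→J1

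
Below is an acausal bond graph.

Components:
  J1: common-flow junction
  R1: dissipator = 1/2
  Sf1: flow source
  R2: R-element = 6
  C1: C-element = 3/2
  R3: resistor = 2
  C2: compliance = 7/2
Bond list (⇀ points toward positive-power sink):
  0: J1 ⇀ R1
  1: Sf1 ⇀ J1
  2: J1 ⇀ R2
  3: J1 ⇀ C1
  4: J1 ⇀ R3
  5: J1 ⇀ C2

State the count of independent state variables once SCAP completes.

2  (C1, C2 all integral)

#1 →Sf1  (Sf1 (Sf) sets flow on bond)
#0 →J1  (common-f at J1 fixed by 1)
#2 →J1  (common-f at J1 fixed by 1)
#3 →J1  (1-jn J1 has f-setter on 1)
#4 →J1  (J1 flow already set via bond 1)
#5 →J1  (J1: bond 1 brought flow, rest push out)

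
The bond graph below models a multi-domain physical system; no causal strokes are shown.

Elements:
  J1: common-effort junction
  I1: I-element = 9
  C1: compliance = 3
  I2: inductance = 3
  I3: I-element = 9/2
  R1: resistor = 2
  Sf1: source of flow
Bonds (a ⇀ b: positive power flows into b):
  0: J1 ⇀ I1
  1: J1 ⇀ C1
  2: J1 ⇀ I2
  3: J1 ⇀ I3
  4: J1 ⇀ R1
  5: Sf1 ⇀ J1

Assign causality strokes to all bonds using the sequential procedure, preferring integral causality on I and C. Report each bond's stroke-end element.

#5 stroke→Sf1  (Sf1 (Sf) sets flow on bond)
#0 stroke→I1  (I1: I, integral causality)
#1 stroke→J1  (C1: C, integral causality)
#2 stroke→I2  (J1: bond 1 brought effort, rest push out)
#3 stroke→I3  (J1 effort already set via bond 1)
#4 stroke→R1  (J1: bond 1 brought effort, rest push out)

b0 |I1
b1 |J1
b2 |I2
b3 |I3
b4 |R1
b5 |Sf1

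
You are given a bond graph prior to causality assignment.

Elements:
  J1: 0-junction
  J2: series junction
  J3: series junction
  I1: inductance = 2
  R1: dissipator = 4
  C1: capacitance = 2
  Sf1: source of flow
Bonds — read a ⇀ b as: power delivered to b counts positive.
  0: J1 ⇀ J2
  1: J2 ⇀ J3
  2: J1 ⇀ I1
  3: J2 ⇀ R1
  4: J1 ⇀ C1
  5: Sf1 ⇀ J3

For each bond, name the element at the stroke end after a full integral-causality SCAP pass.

#0 stroke at J2
#1 stroke at J3
#2 stroke at I1
#3 stroke at J2
#4 stroke at J1
#5 stroke at Sf1

bond 5 →Sf1  (Sf1: flow source, stroke at near end)
bond 1 →J3  (1-jn J3 has f-setter on 5)
bond 0 →J2  (1-jn J2 has f-setter on 1)
bond 3 →J2  (J2: bond 1 brought flow, rest push out)
bond 2 →I1  (prefer integral on I1)
bond 4 →J1  (J1 needs exactly one e-in)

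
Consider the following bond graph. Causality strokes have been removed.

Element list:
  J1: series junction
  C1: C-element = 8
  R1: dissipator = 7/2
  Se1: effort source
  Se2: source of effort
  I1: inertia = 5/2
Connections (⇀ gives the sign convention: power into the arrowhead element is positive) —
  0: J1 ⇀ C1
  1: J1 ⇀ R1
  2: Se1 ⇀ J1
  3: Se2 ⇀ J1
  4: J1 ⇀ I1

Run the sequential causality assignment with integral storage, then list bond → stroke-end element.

β0 stroke→J1
β1 stroke→J1
β2 stroke→J1
β3 stroke→J1
β4 stroke→I1

β2 stroke at J1  (Se1 (Se) sets effort on bond)
β3 stroke at J1  (Se2: effort source, stroke at far end)
β0 stroke at J1  (prefer integral on C1)
β4 stroke at I1  (prefer integral on I1)
β1 stroke at J1  (1-jn J1 has f-setter on 4)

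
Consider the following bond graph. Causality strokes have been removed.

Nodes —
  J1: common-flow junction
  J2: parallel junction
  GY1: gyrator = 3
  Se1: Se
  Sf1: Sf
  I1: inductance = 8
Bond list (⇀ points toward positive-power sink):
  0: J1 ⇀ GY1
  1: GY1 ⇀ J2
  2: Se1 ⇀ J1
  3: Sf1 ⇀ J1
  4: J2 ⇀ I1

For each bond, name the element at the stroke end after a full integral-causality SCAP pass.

#0 stroke→J1
#1 stroke→J2
#2 stroke→J1
#3 stroke→Sf1
#4 stroke→I1

#2 stroke→J1  (Se1 fixes effort; stroke away)
#3 stroke→Sf1  (Sf1 (Sf) sets flow on bond)
#0 stroke→J1  (J1 flow already set via bond 3)
#1 stroke→J2  (GY GY1: same side as bond 0)
#4 stroke→I1  (common-e at J2 fixed by 1)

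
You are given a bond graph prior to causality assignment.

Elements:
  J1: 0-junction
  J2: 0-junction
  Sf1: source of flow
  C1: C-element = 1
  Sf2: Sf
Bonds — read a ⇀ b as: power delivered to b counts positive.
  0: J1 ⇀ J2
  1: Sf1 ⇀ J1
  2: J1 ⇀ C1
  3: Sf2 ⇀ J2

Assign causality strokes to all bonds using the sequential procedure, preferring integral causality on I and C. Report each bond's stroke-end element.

b1 |Sf1  (Sf1 fixes flow; stroke at Sf1)
b3 |Sf2  (source Sf2 imposes f)
b0 |J2  (closing 0-jn rule on J2)
b2 |J1  (J1: last free bond brings effort in)

β0 stroke→J2
β1 stroke→Sf1
β2 stroke→J1
β3 stroke→Sf2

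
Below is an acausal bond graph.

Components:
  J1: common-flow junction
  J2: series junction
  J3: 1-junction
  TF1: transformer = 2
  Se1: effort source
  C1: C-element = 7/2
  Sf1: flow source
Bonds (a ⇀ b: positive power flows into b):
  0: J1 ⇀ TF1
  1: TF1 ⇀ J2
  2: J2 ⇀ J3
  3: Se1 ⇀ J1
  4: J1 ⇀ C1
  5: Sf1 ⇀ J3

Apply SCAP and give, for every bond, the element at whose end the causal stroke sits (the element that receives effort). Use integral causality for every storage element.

#0 stroke→TF1
#1 stroke→J2
#2 stroke→J3
#3 stroke→J1
#4 stroke→J1
#5 stroke→Sf1

β3 |J1  (source Se1 imposes e)
β5 |Sf1  (Sf1 fixes flow; stroke at Sf1)
β2 |J3  (common-f at J3 fixed by 5)
β1 |J2  (1-jn J2 has f-setter on 2)
β0 |TF1  (through TF1, causality passes straight; one stroke at TF1)
β4 |J1  (common-f at J1 fixed by 0)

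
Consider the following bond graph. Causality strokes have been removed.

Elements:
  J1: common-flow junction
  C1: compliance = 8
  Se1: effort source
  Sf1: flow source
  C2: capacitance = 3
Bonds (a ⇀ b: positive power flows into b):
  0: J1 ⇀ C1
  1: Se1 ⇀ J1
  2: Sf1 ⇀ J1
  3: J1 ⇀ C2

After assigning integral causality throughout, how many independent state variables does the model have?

2  (C1, C2 all integral)

bond 1 stroke→J1  (Se1 fixes effort; stroke away)
bond 2 stroke→Sf1  (Sf1 (Sf) sets flow on bond)
bond 0 stroke→J1  (J1 flow already set via bond 2)
bond 3 stroke→J1  (J1 flow already set via bond 2)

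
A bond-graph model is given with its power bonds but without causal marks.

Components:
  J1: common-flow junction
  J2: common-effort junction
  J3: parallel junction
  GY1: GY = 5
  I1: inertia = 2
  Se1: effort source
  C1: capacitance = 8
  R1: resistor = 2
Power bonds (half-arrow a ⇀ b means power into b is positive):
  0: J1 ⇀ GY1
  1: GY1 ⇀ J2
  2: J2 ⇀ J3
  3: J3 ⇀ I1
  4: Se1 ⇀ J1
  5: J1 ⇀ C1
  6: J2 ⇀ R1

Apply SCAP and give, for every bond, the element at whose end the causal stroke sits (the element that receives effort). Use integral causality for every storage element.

#0 →GY1
#1 →GY1
#2 →J3
#3 →I1
#4 →J1
#5 →J1
#6 →J2

β4 →J1  (source Se1 imposes e)
β3 →I1  (I1: I, integral causality)
β2 →J3  (J3: last free bond brings effort in)
β5 →J1  (C1 integral (e out))
β0 →GY1  (J1: last free bond brings flow in)
β1 →GY1  (GY1 both-in/both-out from 0)
β6 →J2  (closing 0-jn rule on J2)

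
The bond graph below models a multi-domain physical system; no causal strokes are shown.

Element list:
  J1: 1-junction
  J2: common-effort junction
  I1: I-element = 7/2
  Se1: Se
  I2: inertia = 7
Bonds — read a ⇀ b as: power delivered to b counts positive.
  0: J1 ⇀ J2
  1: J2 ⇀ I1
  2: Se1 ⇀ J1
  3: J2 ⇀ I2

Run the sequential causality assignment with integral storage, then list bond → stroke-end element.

#2 stroke→J1  (Se1: effort source, stroke at far end)
#0 stroke→J2  (J1: last free bond brings flow in)
#1 stroke→I1  (common-e at J2 fixed by 0)
#3 stroke→I2  (0-jn J2 has e-setter on 0)

β0 stroke at J2
β1 stroke at I1
β2 stroke at J1
β3 stroke at I2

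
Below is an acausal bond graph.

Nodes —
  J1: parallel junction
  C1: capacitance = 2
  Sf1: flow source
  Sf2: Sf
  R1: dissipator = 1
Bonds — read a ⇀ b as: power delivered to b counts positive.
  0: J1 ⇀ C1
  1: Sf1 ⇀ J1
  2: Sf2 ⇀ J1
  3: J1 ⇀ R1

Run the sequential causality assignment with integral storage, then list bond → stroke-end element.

#0 stroke→J1
#1 stroke→Sf1
#2 stroke→Sf2
#3 stroke→R1

#1 →Sf1  (Sf1 fixes flow; stroke at Sf1)
#2 →Sf2  (Sf2 (Sf) sets flow on bond)
#0 →J1  (prefer integral on C1)
#3 →R1  (J1: bond 0 brought effort, rest push out)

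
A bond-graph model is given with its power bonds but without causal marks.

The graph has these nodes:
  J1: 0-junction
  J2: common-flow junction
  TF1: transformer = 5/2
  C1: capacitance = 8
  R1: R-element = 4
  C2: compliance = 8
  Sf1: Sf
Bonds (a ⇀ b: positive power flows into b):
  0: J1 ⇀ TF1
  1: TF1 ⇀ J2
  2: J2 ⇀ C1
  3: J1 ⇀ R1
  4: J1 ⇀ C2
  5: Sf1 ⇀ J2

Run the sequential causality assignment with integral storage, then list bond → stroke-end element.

β5 stroke at Sf1  (source Sf1 imposes f)
β1 stroke at J2  (J2: bond 5 brought flow, rest push out)
β2 stroke at J2  (1-jn J2 has f-setter on 5)
β0 stroke at TF1  (TF1 one-in-one-out from 1)
β4 stroke at J1  (prefer integral on C2)
β3 stroke at R1  (0-jn J1 has e-setter on 4)

bond 0 stroke→TF1
bond 1 stroke→J2
bond 2 stroke→J2
bond 3 stroke→R1
bond 4 stroke→J1
bond 5 stroke→Sf1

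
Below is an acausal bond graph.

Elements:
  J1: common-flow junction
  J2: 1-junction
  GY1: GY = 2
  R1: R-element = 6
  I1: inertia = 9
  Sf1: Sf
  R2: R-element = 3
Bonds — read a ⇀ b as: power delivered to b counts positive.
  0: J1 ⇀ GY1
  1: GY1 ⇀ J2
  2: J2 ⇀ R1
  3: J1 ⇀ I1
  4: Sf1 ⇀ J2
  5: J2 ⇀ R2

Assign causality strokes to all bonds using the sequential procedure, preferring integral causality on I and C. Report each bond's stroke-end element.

#0 |J1
#1 |J2
#2 |J2
#3 |I1
#4 |Sf1
#5 |J2

#4 stroke at Sf1  (Sf1 (Sf) sets flow on bond)
#1 stroke at J2  (J2 flow already set via bond 4)
#2 stroke at J2  (common-f at J2 fixed by 4)
#5 stroke at J2  (J2 flow already set via bond 4)
#0 stroke at J1  (GY1 both-in/both-out from 1)
#3 stroke at I1  (J1: last free bond brings flow in)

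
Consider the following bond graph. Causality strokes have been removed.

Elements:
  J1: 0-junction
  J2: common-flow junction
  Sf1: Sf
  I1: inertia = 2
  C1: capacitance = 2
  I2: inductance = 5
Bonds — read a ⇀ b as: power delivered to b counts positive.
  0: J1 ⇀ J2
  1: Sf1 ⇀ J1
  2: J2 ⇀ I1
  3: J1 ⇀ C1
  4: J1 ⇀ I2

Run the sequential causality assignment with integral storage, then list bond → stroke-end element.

#0 stroke→J2
#1 stroke→Sf1
#2 stroke→I1
#3 stroke→J1
#4 stroke→I2

#1 |Sf1  (Sf1 fixes flow; stroke at Sf1)
#2 |I1  (I1: I, integral causality)
#0 |J2  (J2 flow already set via bond 2)
#3 |J1  (C1 integral (e out))
#4 |I2  (J1: bond 3 brought effort, rest push out)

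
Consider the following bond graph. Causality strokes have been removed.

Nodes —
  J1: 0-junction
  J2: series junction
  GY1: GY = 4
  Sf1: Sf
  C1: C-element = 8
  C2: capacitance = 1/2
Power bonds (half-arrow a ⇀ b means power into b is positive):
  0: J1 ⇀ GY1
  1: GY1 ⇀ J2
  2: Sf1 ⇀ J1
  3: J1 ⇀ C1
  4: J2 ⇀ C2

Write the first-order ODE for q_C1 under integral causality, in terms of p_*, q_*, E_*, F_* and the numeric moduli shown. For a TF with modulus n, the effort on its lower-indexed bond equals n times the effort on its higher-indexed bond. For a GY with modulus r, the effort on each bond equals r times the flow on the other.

#2 |Sf1  (source Sf1 imposes f)
#3 |J1  (C1 outputs effort q/C1)
#0 |GY1  (J1: bond 3 brought effort, rest push out)
#1 |GY1  (through GY1, causality inverts; strokes same side of GY1)
#4 |J2  (1-jn J2 has f-setter on 1)

dq_C1/dt = F_Sf1 - q_C2/2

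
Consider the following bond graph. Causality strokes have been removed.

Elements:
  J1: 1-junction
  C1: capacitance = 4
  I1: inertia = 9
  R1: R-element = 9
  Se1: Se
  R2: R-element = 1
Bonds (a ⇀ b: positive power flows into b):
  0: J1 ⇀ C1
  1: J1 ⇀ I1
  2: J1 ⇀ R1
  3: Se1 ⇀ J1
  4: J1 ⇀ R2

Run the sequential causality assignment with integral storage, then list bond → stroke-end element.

b3 →J1  (Se1 fixes effort; stroke away)
b0 →J1  (C1 integral (e out))
b1 →I1  (I1 integral (f out))
b2 →J1  (J1 flow already set via bond 1)
b4 →J1  (1-jn J1 has f-setter on 1)

bond 0 →J1
bond 1 →I1
bond 2 →J1
bond 3 →J1
bond 4 →J1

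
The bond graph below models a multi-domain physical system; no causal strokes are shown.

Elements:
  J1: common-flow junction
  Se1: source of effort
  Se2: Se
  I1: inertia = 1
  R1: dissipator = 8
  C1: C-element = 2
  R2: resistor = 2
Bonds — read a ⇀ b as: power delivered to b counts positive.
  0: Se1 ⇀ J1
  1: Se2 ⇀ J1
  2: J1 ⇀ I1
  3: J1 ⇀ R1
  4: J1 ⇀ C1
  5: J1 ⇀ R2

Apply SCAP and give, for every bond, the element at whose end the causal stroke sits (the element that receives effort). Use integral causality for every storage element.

b0 →J1
b1 →J1
b2 →I1
b3 →J1
b4 →J1
b5 →J1

bond 0 |J1  (Se1: effort source, stroke at far end)
bond 1 |J1  (Se2 fixes effort; stroke away)
bond 2 |I1  (prefer integral on I1)
bond 3 |J1  (J1 flow already set via bond 2)
bond 4 |J1  (J1: bond 2 brought flow, rest push out)
bond 5 |J1  (J1: bond 2 brought flow, rest push out)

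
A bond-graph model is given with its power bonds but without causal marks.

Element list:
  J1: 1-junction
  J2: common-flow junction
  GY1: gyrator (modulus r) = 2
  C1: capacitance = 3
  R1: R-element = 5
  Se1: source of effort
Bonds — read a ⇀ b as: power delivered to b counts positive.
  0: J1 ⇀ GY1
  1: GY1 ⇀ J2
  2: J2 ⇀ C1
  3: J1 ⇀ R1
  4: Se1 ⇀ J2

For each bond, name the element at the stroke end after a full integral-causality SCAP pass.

b4 |J2  (source Se1 imposes e)
b2 |J2  (C1 integral (e out))
b1 |GY1  (closing 1-jn rule on J2)
b0 |GY1  (GY1 both-in/both-out from 1)
b3 |J1  (common-f at J1 fixed by 0)

#0 stroke at GY1
#1 stroke at GY1
#2 stroke at J2
#3 stroke at J1
#4 stroke at J2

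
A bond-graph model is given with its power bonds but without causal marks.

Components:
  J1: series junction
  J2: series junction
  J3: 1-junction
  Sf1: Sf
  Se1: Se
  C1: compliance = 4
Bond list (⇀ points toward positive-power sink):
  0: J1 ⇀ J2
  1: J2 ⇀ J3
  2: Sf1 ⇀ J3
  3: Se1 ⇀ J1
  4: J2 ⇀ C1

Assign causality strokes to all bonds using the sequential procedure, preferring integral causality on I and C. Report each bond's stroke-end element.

bond 0 |J2
bond 1 |J3
bond 2 |Sf1
bond 3 |J1
bond 4 |J2

b2 stroke at Sf1  (Sf1 (Sf) sets flow on bond)
b3 stroke at J1  (source Se1 imposes e)
b0 stroke at J2  (closing 1-jn rule on J1)
b1 stroke at J3  (common-f at J3 fixed by 2)
b4 stroke at J2  (common-f at J2 fixed by 1)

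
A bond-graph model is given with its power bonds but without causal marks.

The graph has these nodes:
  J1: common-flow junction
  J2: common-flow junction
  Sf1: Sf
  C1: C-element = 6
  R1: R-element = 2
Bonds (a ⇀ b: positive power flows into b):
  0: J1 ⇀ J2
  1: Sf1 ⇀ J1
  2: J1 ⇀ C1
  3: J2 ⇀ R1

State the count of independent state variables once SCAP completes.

b1 |Sf1  (Sf1 fixes flow; stroke at Sf1)
b0 |J1  (J1 flow already set via bond 1)
b2 |J1  (common-f at J1 fixed by 1)
b3 |J2  (1-jn J2 has f-setter on 0)

1  (C1 all integral)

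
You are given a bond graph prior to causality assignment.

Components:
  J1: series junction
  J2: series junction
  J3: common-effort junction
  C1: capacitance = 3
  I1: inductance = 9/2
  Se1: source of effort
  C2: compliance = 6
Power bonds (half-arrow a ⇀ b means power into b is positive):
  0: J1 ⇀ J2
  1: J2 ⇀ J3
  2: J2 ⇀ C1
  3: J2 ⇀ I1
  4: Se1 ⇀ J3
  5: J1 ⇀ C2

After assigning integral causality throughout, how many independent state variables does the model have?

bond 4 stroke→J3  (Se1: effort source, stroke at far end)
bond 1 stroke→J2  (J3: bond 4 brought effort, rest push out)
bond 2 stroke→J2  (C1 outputs effort q/C1)
bond 3 stroke→I1  (I1 integral (f out))
bond 0 stroke→J2  (J2 flow already set via bond 3)
bond 5 stroke→J1  (1-jn J1 has f-setter on 0)

3  (C1, C2, I1 all integral)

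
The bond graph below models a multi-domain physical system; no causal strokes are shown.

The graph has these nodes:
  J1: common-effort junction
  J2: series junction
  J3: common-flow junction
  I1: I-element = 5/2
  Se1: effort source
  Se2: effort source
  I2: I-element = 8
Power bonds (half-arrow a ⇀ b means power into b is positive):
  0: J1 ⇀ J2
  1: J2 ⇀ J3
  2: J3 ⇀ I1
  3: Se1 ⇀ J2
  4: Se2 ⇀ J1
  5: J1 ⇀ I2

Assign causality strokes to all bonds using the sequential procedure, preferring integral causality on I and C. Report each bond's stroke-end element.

#0 →J2
#1 →J3
#2 →I1
#3 →J2
#4 →J1
#5 →I2

β3 |J2  (Se1 fixes effort; stroke away)
β4 |J1  (Se2: effort source, stroke at far end)
β0 |J2  (J1 effort already set via bond 4)
β5 |I2  (common-e at J1 fixed by 4)
β1 |J3  (J2: last free bond brings flow in)
β2 |I1  (J3: last free bond brings flow in)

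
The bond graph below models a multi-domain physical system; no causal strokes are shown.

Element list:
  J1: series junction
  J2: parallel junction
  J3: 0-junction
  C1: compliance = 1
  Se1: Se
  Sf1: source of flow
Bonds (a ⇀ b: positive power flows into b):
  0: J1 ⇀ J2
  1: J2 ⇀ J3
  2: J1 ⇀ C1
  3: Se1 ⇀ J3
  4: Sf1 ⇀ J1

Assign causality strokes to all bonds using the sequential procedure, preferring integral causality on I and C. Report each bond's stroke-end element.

bond 0 stroke at J1
bond 1 stroke at J2
bond 2 stroke at J1
bond 3 stroke at J3
bond 4 stroke at Sf1

bond 3 |J3  (Se1 fixes effort; stroke away)
bond 4 |Sf1  (Sf1 fixes flow; stroke at Sf1)
bond 0 |J1  (common-f at J1 fixed by 4)
bond 2 |J1  (common-f at J1 fixed by 4)
bond 1 |J2  (only one effort-in slot at J2)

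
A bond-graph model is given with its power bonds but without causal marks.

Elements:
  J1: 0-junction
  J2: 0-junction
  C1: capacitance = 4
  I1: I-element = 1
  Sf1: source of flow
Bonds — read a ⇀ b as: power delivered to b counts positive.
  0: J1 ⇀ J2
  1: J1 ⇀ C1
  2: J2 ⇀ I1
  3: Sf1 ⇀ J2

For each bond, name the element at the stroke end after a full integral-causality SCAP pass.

#3 →Sf1  (Sf1 fixes flow; stroke at Sf1)
#1 →J1  (C1: C, integral causality)
#0 →J2  (J1 effort already set via bond 1)
#2 →I1  (0-jn J2 has e-setter on 0)

β0 →J2
β1 →J1
β2 →I1
β3 →Sf1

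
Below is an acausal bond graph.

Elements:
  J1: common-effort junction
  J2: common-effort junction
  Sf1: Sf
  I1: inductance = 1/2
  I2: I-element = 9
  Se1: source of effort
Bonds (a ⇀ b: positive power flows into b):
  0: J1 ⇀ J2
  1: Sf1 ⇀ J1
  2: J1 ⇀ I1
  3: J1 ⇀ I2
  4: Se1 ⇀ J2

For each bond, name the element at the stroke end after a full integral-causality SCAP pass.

bond 1 stroke at Sf1  (Sf1: flow source, stroke at near end)
bond 4 stroke at J2  (Se1 fixes effort; stroke away)
bond 0 stroke at J1  (common-e at J2 fixed by 4)
bond 2 stroke at I1  (0-jn J1 has e-setter on 0)
bond 3 stroke at I2  (common-e at J1 fixed by 0)

bond 0 stroke→J1
bond 1 stroke→Sf1
bond 2 stroke→I1
bond 3 stroke→I2
bond 4 stroke→J2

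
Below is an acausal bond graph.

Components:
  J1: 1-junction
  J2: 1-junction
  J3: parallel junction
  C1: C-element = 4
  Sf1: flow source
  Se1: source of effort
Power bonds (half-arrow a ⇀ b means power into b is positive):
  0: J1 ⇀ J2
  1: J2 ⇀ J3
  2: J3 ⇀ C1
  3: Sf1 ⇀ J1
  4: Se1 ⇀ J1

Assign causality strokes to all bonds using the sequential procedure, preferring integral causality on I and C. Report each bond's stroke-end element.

#3 →Sf1  (source Sf1 imposes f)
#4 →J1  (Se1 fixes effort; stroke away)
#0 →J1  (1-jn J1 has f-setter on 3)
#1 →J2  (1-jn J2 has f-setter on 0)
#2 →J3  (J3 needs exactly one e-in)

#0 |J1
#1 |J2
#2 |J3
#3 |Sf1
#4 |J1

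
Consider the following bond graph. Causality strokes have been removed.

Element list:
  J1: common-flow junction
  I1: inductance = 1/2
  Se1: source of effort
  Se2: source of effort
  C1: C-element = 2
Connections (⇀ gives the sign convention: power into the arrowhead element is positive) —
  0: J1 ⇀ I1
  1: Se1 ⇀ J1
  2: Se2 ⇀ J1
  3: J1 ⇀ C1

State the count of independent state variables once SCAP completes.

bond 1 →J1  (Se1 (Se) sets effort on bond)
bond 2 →J1  (Se2 (Se) sets effort on bond)
bond 0 →I1  (I1 integral (f out))
bond 3 →J1  (J1 flow already set via bond 0)

2  (C1, I1 all integral)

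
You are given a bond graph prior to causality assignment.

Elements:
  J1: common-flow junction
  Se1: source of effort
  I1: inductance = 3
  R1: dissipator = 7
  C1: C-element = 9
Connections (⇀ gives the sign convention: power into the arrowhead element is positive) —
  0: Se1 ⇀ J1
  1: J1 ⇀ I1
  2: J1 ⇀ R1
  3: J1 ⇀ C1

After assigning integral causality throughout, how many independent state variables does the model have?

b0 →J1  (source Se1 imposes e)
b1 →I1  (I1 integral (f out))
b2 →J1  (common-f at J1 fixed by 1)
b3 →J1  (common-f at J1 fixed by 1)

2  (C1, I1 all integral)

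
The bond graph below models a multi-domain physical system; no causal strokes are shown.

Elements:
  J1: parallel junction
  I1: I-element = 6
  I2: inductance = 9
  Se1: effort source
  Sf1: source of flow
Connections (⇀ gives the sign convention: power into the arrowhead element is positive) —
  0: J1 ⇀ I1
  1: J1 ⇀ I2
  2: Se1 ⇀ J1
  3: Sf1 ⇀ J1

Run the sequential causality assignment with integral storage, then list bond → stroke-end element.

bond 2 stroke→J1  (Se1 (Se) sets effort on bond)
bond 3 stroke→Sf1  (source Sf1 imposes f)
bond 0 stroke→I1  (J1 effort already set via bond 2)
bond 1 stroke→I2  (common-e at J1 fixed by 2)

b0 stroke→I1
b1 stroke→I2
b2 stroke→J1
b3 stroke→Sf1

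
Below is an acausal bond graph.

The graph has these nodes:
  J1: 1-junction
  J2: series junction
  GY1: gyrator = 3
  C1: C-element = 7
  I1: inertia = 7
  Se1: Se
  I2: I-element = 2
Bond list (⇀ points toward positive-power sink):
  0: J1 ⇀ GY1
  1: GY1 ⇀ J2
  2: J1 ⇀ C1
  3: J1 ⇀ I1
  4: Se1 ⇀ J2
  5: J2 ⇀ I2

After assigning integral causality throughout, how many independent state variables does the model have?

3  (C1, I1, I2 all integral)

b4 →J2  (Se1 fixes effort; stroke away)
b2 →J1  (prefer integral on C1)
b3 →I1  (I1: I, integral causality)
b0 →J1  (J1: bond 3 brought flow, rest push out)
b1 →J2  (GY1 both-in/both-out from 0)
b5 →I2  (only one flow-in slot at J2)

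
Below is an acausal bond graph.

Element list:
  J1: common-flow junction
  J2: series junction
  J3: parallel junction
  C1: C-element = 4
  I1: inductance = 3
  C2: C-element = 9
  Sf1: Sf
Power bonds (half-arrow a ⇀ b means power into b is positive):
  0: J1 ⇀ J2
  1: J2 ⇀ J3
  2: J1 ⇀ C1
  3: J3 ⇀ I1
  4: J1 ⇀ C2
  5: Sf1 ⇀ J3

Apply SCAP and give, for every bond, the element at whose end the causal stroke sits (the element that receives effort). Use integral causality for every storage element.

bond 5 stroke at Sf1  (Sf1: flow source, stroke at near end)
bond 2 stroke at J1  (C1 integral (e out))
bond 3 stroke at I1  (I1: I, integral causality)
bond 1 stroke at J3  (closing 0-jn rule on J3)
bond 0 stroke at J2  (1-jn J2 has f-setter on 1)
bond 4 stroke at J1  (J1: bond 0 brought flow, rest push out)

bond 0 →J2
bond 1 →J3
bond 2 →J1
bond 3 →I1
bond 4 →J1
bond 5 →Sf1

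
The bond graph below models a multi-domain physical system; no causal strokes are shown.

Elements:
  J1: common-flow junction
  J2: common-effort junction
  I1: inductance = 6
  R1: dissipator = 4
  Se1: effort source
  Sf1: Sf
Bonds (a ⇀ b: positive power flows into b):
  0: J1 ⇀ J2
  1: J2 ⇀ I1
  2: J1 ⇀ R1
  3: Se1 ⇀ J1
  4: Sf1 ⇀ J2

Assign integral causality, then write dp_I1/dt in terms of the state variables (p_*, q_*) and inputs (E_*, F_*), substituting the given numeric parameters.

β3 stroke at J1  (Se1 (Se) sets effort on bond)
β4 stroke at Sf1  (Sf1 fixes flow; stroke at Sf1)
β1 stroke at I1  (prefer integral on I1)
β0 stroke at J2  (J2 needs exactly one e-in)
β2 stroke at J1  (J1: bond 0 brought flow, rest push out)

dp_I1/dt = E_Se1 + 4*F_Sf1 - 2*p_I1/3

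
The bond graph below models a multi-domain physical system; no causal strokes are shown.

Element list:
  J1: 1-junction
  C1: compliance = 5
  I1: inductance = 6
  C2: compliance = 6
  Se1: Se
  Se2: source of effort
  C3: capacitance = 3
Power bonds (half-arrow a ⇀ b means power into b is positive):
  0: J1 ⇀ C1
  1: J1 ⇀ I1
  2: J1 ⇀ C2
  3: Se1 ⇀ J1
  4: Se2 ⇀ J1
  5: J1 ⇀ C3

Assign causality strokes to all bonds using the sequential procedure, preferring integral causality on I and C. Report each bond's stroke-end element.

bond 0 →J1
bond 1 →I1
bond 2 →J1
bond 3 →J1
bond 4 →J1
bond 5 →J1

b3 |J1  (source Se1 imposes e)
b4 |J1  (Se2: effort source, stroke at far end)
b0 |J1  (C1: C, integral causality)
b1 |I1  (I1: I, integral causality)
b2 |J1  (J1: bond 1 brought flow, rest push out)
b5 |J1  (1-jn J1 has f-setter on 1)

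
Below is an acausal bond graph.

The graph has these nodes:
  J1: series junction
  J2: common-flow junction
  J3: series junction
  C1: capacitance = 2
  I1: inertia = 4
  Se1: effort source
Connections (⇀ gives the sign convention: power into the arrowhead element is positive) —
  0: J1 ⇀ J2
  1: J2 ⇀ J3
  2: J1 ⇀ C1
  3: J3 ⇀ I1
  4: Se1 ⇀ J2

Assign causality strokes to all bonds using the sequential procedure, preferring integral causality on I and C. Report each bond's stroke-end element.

#0 |J2
#1 |J3
#2 |J1
#3 |I1
#4 |J2

β4 →J2  (Se1 (Se) sets effort on bond)
β2 →J1  (C1: C, integral causality)
β0 →J2  (closing 1-jn rule on J1)
β1 →J3  (only one flow-in slot at J2)
β3 →I1  (closing 1-jn rule on J3)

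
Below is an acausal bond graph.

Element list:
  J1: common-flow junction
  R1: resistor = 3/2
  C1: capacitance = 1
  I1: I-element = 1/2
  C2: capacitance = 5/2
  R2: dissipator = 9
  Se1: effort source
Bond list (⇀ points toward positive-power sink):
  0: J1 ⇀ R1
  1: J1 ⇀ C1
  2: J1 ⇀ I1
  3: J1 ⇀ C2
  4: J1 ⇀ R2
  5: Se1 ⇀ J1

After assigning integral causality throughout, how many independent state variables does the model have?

bond 5 stroke→J1  (Se1 (Se) sets effort on bond)
bond 1 stroke→J1  (C1 integral (e out))
bond 2 stroke→I1  (I1 outputs flow p/I1)
bond 0 stroke→J1  (J1: bond 2 brought flow, rest push out)
bond 3 stroke→J1  (J1: bond 2 brought flow, rest push out)
bond 4 stroke→J1  (common-f at J1 fixed by 2)

3  (C1, C2, I1 all integral)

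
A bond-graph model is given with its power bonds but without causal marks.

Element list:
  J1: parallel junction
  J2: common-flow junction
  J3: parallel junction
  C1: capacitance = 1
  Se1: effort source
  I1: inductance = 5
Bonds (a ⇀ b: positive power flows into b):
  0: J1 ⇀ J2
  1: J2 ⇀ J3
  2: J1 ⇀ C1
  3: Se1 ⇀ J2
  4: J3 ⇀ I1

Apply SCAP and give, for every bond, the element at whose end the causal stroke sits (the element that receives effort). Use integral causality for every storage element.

b0 |J2
b1 |J3
b2 |J1
b3 |J2
b4 |I1

#3 →J2  (Se1: effort source, stroke at far end)
#2 →J1  (prefer integral on C1)
#0 →J2  (0-jn J1 has e-setter on 2)
#1 →J3  (J2 needs exactly one f-in)
#4 →I1  (J3 effort already set via bond 1)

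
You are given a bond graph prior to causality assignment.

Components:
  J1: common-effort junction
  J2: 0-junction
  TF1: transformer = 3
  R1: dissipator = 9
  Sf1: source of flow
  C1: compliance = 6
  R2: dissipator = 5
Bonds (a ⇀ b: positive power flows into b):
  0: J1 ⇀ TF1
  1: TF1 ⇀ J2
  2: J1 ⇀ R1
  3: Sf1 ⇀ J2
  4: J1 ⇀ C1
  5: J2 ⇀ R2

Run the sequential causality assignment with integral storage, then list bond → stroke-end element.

bond 3 stroke at Sf1  (source Sf1 imposes f)
bond 4 stroke at J1  (C1: C, integral causality)
bond 0 stroke at TF1  (common-e at J1 fixed by 4)
bond 2 stroke at R1  (0-jn J1 has e-setter on 4)
bond 1 stroke at J2  (TF1 one-in-one-out from 0)
bond 5 stroke at R2  (J2 effort already set via bond 1)

#0 |TF1
#1 |J2
#2 |R1
#3 |Sf1
#4 |J1
#5 |R2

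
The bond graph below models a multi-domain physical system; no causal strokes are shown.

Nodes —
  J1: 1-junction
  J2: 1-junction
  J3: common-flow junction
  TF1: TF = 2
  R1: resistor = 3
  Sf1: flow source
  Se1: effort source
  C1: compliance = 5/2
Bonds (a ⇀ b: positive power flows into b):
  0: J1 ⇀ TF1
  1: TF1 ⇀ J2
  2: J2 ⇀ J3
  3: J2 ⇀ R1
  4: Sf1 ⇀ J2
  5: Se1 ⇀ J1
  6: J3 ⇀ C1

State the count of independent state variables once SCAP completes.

1  (C1 all integral)

#4 stroke at Sf1  (Sf1 fixes flow; stroke at Sf1)
#5 stroke at J1  (Se1 fixes effort; stroke away)
#0 stroke at TF1  (J1 needs exactly one f-in)
#1 stroke at J2  (common-f at J2 fixed by 4)
#2 stroke at J2  (common-f at J2 fixed by 4)
#3 stroke at J2  (J2: bond 4 brought flow, rest push out)
#6 stroke at J3  (1-jn J3 has f-setter on 2)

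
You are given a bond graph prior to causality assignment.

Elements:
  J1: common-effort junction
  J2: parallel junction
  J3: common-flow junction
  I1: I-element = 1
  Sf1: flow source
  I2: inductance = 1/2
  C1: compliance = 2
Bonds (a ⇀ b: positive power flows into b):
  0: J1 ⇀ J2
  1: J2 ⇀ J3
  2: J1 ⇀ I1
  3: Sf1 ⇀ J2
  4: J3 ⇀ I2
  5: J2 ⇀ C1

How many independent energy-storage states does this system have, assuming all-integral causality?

3  (C1, I1, I2 all integral)

#3 |Sf1  (source Sf1 imposes f)
#2 |I1  (I1 integral (f out))
#0 |J1  (J1: last free bond brings effort in)
#4 |I2  (I2 outputs flow p/I2)
#1 |J3  (1-jn J3 has f-setter on 4)
#5 |J2  (closing 0-jn rule on J2)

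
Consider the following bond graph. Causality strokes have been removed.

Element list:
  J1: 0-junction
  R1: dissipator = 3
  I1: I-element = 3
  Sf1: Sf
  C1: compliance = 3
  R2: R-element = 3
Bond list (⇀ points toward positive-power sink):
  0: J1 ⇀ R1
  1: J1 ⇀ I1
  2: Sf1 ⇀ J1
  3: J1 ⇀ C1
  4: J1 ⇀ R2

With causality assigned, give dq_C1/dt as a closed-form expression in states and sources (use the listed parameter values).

#2 |Sf1  (Sf1: flow source, stroke at near end)
#1 |I1  (I1 integral (f out))
#3 |J1  (C1 outputs effort q/C1)
#0 |R1  (common-e at J1 fixed by 3)
#4 |R2  (J1 effort already set via bond 3)

dq_C1/dt = F_Sf1 - p_I1/3 - 2*q_C1/9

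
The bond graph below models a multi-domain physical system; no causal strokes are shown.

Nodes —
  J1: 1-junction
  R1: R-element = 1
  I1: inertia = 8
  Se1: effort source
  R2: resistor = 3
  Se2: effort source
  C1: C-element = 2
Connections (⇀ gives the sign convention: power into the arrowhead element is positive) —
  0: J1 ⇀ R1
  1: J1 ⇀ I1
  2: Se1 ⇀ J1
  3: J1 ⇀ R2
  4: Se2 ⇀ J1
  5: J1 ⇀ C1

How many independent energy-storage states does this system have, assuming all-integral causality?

b2 |J1  (Se1 (Se) sets effort on bond)
b4 |J1  (Se2 (Se) sets effort on bond)
b1 |I1  (I1: I, integral causality)
b0 |J1  (J1: bond 1 brought flow, rest push out)
b3 |J1  (J1 flow already set via bond 1)
b5 |J1  (J1: bond 1 brought flow, rest push out)

2  (C1, I1 all integral)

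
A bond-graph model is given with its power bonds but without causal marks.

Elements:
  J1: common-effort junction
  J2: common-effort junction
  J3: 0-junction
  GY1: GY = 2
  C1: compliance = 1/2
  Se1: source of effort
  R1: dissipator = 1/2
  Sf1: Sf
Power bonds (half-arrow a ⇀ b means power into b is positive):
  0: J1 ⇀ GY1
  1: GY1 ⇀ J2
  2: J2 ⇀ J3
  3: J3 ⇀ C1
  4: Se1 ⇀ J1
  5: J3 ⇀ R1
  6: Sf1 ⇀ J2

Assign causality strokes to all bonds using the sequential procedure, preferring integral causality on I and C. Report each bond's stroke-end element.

β0 →GY1
β1 →GY1
β2 →J2
β3 →J3
β4 →J1
β5 →R1
β6 →Sf1

bond 4 →J1  (source Se1 imposes e)
bond 6 →Sf1  (Sf1 (Sf) sets flow on bond)
bond 0 →GY1  (0-jn J1 has e-setter on 4)
bond 1 →GY1  (GY1: gyrator matches bond 0)
bond 2 →J2  (only one effort-in slot at J2)
bond 3 →J3  (C1 outputs effort q/C1)
bond 5 →R1  (J3: bond 3 brought effort, rest push out)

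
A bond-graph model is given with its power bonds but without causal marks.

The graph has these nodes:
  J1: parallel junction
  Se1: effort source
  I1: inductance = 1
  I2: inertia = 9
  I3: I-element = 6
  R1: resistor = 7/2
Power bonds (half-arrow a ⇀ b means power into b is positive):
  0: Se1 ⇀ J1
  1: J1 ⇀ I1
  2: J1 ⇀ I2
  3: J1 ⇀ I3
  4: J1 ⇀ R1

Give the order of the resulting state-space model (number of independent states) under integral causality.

b0 |J1  (Se1: effort source, stroke at far end)
b1 |I1  (J1: bond 0 brought effort, rest push out)
b2 |I2  (0-jn J1 has e-setter on 0)
b3 |I3  (J1: bond 0 brought effort, rest push out)
b4 |R1  (common-e at J1 fixed by 0)

3  (I1, I2, I3 all integral)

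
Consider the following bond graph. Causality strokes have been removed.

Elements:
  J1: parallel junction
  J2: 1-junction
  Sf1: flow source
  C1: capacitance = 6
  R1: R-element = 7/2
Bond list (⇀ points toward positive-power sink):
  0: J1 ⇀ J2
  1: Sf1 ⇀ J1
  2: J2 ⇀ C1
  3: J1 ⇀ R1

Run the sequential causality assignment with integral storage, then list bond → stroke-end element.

#1 stroke→Sf1  (Sf1 (Sf) sets flow on bond)
#2 stroke→J2  (prefer integral on C1)
#0 stroke→J1  (closing 1-jn rule on J2)
#3 stroke→R1  (0-jn J1 has e-setter on 0)

b0 |J1
b1 |Sf1
b2 |J2
b3 |R1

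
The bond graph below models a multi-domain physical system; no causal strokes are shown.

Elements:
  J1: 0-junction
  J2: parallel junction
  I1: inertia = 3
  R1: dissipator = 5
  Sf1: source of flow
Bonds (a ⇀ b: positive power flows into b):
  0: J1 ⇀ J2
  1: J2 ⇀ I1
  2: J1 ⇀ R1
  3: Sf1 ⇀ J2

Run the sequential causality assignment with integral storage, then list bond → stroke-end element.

#0 stroke at J2
#1 stroke at I1
#2 stroke at J1
#3 stroke at Sf1

#3 stroke→Sf1  (source Sf1 imposes f)
#1 stroke→I1  (prefer integral on I1)
#0 stroke→J2  (closing 0-jn rule on J2)
#2 stroke→J1  (J1 needs exactly one e-in)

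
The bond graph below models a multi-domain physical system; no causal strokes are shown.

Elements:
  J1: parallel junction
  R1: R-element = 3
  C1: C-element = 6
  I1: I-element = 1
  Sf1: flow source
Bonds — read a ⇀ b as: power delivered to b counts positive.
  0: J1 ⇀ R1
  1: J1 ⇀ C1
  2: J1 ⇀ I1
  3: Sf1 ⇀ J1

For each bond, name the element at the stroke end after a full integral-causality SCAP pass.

β3 →Sf1  (Sf1 fixes flow; stroke at Sf1)
β1 →J1  (C1: C, integral causality)
β0 →R1  (J1: bond 1 brought effort, rest push out)
β2 →I1  (J1 effort already set via bond 1)

b0 →R1
b1 →J1
b2 →I1
b3 →Sf1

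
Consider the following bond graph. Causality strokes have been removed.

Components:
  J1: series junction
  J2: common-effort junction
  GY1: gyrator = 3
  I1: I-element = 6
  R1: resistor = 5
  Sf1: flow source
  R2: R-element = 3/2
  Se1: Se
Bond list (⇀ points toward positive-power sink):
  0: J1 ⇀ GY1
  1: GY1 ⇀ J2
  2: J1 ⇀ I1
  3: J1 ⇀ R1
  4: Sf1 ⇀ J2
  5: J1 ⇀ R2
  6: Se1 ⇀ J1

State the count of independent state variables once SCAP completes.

1  (I1 all integral)

b4 →Sf1  (Sf1 fixes flow; stroke at Sf1)
b6 →J1  (Se1: effort source, stroke at far end)
b1 →J2  (J2 needs exactly one e-in)
b0 →J1  (through GY1, causality inverts; strokes same side of GY1)
b2 →I1  (I1 outputs flow p/I1)
b3 →J1  (J1 flow already set via bond 2)
b5 →J1  (common-f at J1 fixed by 2)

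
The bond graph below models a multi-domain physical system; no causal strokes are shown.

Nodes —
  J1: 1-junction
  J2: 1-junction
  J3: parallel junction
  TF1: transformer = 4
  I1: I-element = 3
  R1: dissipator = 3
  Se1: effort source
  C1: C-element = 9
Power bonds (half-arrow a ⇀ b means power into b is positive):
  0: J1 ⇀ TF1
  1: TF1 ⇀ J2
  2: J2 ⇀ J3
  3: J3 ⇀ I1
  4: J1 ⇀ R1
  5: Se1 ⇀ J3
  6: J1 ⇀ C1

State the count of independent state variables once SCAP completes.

b5 stroke at J3  (source Se1 imposes e)
b2 stroke at J2  (J3: bond 5 brought effort, rest push out)
b3 stroke at I1  (J3 effort already set via bond 5)
b1 stroke at TF1  (only one flow-in slot at J2)
b0 stroke at J1  (TF TF1: opposite of bond 1)
b6 stroke at J1  (prefer integral on C1)
b4 stroke at R1  (J1: last free bond brings flow in)

2  (C1, I1 all integral)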